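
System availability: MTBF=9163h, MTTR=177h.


Availability = MTBF / (MTBF + MTTR)
Availability = 9163 / (9163 + 177)
Availability = 9163 / 9340
Availability = 98.1049%

98.1049%


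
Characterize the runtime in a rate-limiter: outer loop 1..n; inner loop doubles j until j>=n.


Reasoning: linear outer times logarithmic inner
Complexity: O(n log n)

O(n log n)


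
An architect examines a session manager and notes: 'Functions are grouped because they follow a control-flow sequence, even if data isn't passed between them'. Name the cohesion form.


Reasoning: Grouped by order of execution within a routine, not by data flow
Type: Procedural cohesion

Procedural cohesion


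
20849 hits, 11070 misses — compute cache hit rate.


Formula: hit rate = hits / (hits + misses) * 100
hit rate = 20849 / (20849 + 11070) * 100
hit rate = 20849 / 31919 * 100
hit rate = 65.32%

65.32%


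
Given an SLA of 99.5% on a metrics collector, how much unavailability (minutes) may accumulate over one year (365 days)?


Formula: allowed downtime = period * (100 - SLA) / 100
Period (year (365 days)) = 525600 minutes
Unavailability fraction = (100 - 99.5) / 100
Allowed downtime = 525600 * (100 - 99.5) / 100
Allowed downtime = 2628.0 minutes

2628.0 minutes


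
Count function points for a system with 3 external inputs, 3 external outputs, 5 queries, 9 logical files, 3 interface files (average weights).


UFP = EI*4 + EO*5 + EQ*4 + ILF*10 + EIF*7
UFP = 3*4 + 3*5 + 5*4 + 9*10 + 3*7
UFP = 12 + 15 + 20 + 90 + 21
UFP = 158

158


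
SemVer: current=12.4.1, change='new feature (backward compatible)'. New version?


Current: 12.4.1
Change category: 'new feature (backward compatible)' → minor bump
SemVer rule: minor bump → increment MINOR, reset PATCH to 0 (MAJOR unchanged)
New: 12.5.0

12.5.0


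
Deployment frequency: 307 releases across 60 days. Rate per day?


Formula: deployments per day = releases / days
= 307 / 60
= 5.117 deploys/day
(equivalently, 35.82 deploys/week)

5.117 deploys/day


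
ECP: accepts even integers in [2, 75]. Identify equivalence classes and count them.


Constraint: even integers in [2, 75]
Class 1: x < 2 — out-of-range invalid
Class 2: x in [2,75] but odd — wrong type invalid
Class 3: x in [2,75] and even — valid
Class 4: x > 75 — out-of-range invalid
Total equivalence classes: 4

4 equivalence classes


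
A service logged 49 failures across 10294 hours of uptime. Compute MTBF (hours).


Formula: MTBF = Total operating time / Number of failures
MTBF = 10294 / 49
MTBF = 210.08 hours

210.08 hours


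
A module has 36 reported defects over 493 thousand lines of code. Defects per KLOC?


Defect density = defects / KLOC
Defect density = 36 / 493
Defect density = 0.073 defects/KLOC

0.073 defects/KLOC


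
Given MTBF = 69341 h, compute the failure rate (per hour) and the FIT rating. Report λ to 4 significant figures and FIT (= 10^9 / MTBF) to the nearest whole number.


Formula: λ = 1 / MTBF; FIT = λ × 1e9 = 1e9 / MTBF
λ = 1 / 69341 ≈ 1.442e-05 failures/hour
FIT = 1e9 / 69341 ≈ 14421 failures per 1e9 hours (nearest whole number)

λ = 1.442e-05 /h, FIT = 14421


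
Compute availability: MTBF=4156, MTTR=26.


Availability = MTBF / (MTBF + MTTR)
Availability = 4156 / (4156 + 26)
Availability = 4156 / 4182
Availability = 99.3783%

99.3783%


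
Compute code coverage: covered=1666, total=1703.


Coverage = covered / total * 100
Coverage = 1666 / 1703 * 100
Coverage = 97.83%

97.83%


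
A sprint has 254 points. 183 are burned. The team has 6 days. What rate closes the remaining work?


Formula: Required rate = Remaining points / Days left
Remaining = 254 - 183 = 71 points
Required rate = 71 / 6 = 11.83 points/day

11.83 points/day


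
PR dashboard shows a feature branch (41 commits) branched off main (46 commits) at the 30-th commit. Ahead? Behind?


Common ancestor: commit #30
feature commits after divergence: 41 - 30 = 11
main commits after divergence: 46 - 30 = 16
feature is 11 commits ahead of main
main is 16 commits ahead of feature

feature ahead: 11, main ahead: 16


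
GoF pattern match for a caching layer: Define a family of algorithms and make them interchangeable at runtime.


This matches the Strategy pattern

Strategy


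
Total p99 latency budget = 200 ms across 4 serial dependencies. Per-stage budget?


Formula: per_stage = total_budget / stages
per_stage = 200 / 4
per_stage = 50.0 ms

50.0 ms


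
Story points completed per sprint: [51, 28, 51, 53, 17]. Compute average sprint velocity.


Formula: Avg velocity = Total points / Number of sprints
Points: [51, 28, 51, 53, 17]
Sum = 51 + 28 + 51 + 53 + 17 = 200
Avg velocity = 200 / 5 = 40.0 points/sprint

40.0 points/sprint


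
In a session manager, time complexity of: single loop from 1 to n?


Reasoning: one pass through n items
Complexity: O(n)

O(n)


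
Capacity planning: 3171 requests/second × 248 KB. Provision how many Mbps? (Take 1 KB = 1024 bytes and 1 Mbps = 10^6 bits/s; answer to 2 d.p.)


Formula: Mbps = payload_bytes * RPS * 8 / 1e6
Payload per request = 248 KB = 248 * 1024 = 253952 bytes
Total bytes/sec = 253952 * 3171 = 805281792
Total bits/sec = 805281792 * 8 = 6442254336
Mbps = 6442254336 / 1e6 = 6442.25

6442.25 Mbps


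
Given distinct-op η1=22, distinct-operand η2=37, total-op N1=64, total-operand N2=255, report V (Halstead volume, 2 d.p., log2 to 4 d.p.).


Formula: V = N * log2(η), where N = N1 + N2 and η = η1 + η2
η = 22 + 37 = 59
N = 64 + 255 = 319
log2(59) ≈ 5.8826
V = 319 * 5.8826 = 1876.55

1876.55


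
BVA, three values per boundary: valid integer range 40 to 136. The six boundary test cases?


Range: [40, 136]
Boundaries: just below min, min, min+1, max-1, max, just above max
Values: [39, 40, 41, 135, 136, 137]

[39, 40, 41, 135, 136, 137]


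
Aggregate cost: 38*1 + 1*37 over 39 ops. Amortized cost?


Formula: Amortized cost = Total cost / Operations
Total cost = (38 * 1) + (1 * 37)
Total cost = 38 + 37 = 75
Amortized = 75 / 39 = 1.9231

1.9231


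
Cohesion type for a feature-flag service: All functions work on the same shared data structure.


Reasoning: Functions share data
Type: Communicational cohesion

Communicational cohesion


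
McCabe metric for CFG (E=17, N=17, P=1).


Formula: V(G) = E - N + 2P
V(G) = 17 - 17 + 2*1
V(G) = 0 + 2
V(G) = 2

2


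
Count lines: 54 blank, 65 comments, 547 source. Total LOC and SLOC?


Total LOC = blank + comment + code
Total LOC = 54 + 65 + 547 = 666
SLOC (source only) = code = 547

Total LOC: 666, SLOC: 547


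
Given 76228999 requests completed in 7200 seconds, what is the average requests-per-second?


Formula: throughput = requests / seconds
throughput = 76228999 / 7200
throughput = 10587.36 requests/second

10587.36 requests/second


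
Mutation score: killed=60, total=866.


Mutation score = killed / total * 100
Mutation score = 60 / 866 * 100
Mutation score = 6.93%

6.93%


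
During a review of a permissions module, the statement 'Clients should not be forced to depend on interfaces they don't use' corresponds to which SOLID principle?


This describes the Interface Segregation Principle (ISP)

Interface Segregation Principle (ISP)


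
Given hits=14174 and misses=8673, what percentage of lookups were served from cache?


Formula: hit rate = hits / (hits + misses) * 100
hit rate = 14174 / (14174 + 8673) * 100
hit rate = 14174 / 22847 * 100
hit rate = 62.04%

62.04%


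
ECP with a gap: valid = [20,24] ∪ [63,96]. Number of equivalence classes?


Valid ranges: [20,24] and [63,96]
Class 1: x < 20 — invalid
Class 2: 20 ≤ x ≤ 24 — valid
Class 3: 24 < x < 63 — invalid (gap between ranges)
Class 4: 63 ≤ x ≤ 96 — valid
Class 5: x > 96 — invalid
Total equivalence classes: 5

5 equivalence classes


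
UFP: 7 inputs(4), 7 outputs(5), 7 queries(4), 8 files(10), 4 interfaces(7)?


UFP = EI*4 + EO*5 + EQ*4 + ILF*10 + EIF*7
UFP = 7*4 + 7*5 + 7*4 + 8*10 + 4*7
UFP = 28 + 35 + 28 + 80 + 28
UFP = 199

199


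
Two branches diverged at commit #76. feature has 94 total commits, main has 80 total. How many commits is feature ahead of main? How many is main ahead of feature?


Common ancestor: commit #76
feature commits after divergence: 94 - 76 = 18
main commits after divergence: 80 - 76 = 4
feature is 18 commits ahead of main
main is 4 commits ahead of feature

feature ahead: 18, main ahead: 4


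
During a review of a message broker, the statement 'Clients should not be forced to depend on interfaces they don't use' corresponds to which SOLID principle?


This describes the Interface Segregation Principle (ISP)

Interface Segregation Principle (ISP)


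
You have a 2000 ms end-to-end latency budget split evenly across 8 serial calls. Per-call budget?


Formula: per_stage = total_budget / stages
per_stage = 2000 / 8
per_stage = 250.0 ms

250.0 ms


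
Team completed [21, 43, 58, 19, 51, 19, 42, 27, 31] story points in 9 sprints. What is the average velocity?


Formula: Avg velocity = Total points / Number of sprints
Points: [21, 43, 58, 19, 51, 19, 42, 27, 31]
Sum = 21 + 43 + 58 + 19 + 51 + 19 + 42 + 27 + 31 = 311
Avg velocity = 311 / 9 = 34.56 points/sprint

34.56 points/sprint


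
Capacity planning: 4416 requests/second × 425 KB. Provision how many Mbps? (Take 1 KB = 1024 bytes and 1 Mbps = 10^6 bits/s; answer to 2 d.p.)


Formula: Mbps = payload_bytes * RPS * 8 / 1e6
Payload per request = 425 KB = 425 * 1024 = 435200 bytes
Total bytes/sec = 435200 * 4416 = 1921843200
Total bits/sec = 1921843200 * 8 = 15374745600
Mbps = 15374745600 / 1e6 = 15374.75

15374.75 Mbps


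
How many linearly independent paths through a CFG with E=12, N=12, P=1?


Formula: V(G) = E - N + 2P
V(G) = 12 - 12 + 2*1
V(G) = 0 + 2
V(G) = 2

2


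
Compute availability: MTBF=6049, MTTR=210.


Availability = MTBF / (MTBF + MTTR)
Availability = 6049 / (6049 + 210)
Availability = 6049 / 6259
Availability = 96.6448%

96.6448%


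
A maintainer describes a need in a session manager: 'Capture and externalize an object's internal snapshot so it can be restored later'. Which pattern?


This matches the Memento pattern

Memento


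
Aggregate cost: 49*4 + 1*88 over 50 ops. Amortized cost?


Formula: Amortized cost = Total cost / Operations
Total cost = (49 * 4) + (1 * 88)
Total cost = 196 + 88 = 284
Amortized = 284 / 50 = 5.68

5.68


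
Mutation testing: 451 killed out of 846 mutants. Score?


Mutation score = killed / total * 100
Mutation score = 451 / 846 * 100
Mutation score = 53.31%

53.31%


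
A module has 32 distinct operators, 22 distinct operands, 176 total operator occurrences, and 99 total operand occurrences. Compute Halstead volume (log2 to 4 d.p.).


Formula: V = N * log2(η), where N = N1 + N2 and η = η1 + η2
η = 32 + 22 = 54
N = 176 + 99 = 275
log2(54) ≈ 5.7549
V = 275 * 5.7549 = 1582.60

1582.60


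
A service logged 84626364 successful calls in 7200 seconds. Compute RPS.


Formula: throughput = requests / seconds
throughput = 84626364 / 7200
throughput = 11753.66 requests/second

11753.66 requests/second


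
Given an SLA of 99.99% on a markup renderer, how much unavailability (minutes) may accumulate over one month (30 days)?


Formula: allowed downtime = period * (100 - SLA) / 100
Period (month (30 days)) = 43200 minutes
Unavailability fraction = (100 - 99.99) / 100
Allowed downtime = 43200 * (100 - 99.99) / 100
Allowed downtime = 4.32 minutes

4.32 minutes


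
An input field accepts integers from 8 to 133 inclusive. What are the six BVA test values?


Range: [8, 133]
Boundaries: just below min, min, min+1, max-1, max, just above max
Values: [7, 8, 9, 132, 133, 134]

[7, 8, 9, 132, 133, 134]


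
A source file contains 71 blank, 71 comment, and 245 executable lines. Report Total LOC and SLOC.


Total LOC = blank + comment + code
Total LOC = 71 + 71 + 245 = 387
SLOC (source only) = code = 245

Total LOC: 387, SLOC: 245


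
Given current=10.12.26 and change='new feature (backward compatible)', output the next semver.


Current: 10.12.26
Change category: 'new feature (backward compatible)' → minor bump
SemVer rule: minor bump → increment MINOR, reset PATCH to 0 (MAJOR unchanged)
New: 10.13.0

10.13.0


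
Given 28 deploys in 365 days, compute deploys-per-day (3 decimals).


Formula: deployments per day = releases / days
= 28 / 365
= 0.077 deploys/day
(equivalently, 0.54 deploys/week)

0.077 deploys/day


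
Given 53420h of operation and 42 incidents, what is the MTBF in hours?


Formula: MTBF = Total operating time / Number of failures
MTBF = 53420 / 42
MTBF = 1271.9 hours

1271.9 hours


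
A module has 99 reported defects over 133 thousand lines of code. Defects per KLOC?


Defect density = defects / KLOC
Defect density = 99 / 133
Defect density = 0.744 defects/KLOC

0.744 defects/KLOC


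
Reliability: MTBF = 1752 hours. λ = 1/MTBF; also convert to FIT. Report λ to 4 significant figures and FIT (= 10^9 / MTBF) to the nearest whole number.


Formula: λ = 1 / MTBF; FIT = λ × 1e9 = 1e9 / MTBF
λ = 1 / 1752 ≈ 5.708e-04 failures/hour
FIT = 1e9 / 1752 ≈ 570776 failures per 1e9 hours (nearest whole number)

λ = 5.708e-04 /h, FIT = 570776


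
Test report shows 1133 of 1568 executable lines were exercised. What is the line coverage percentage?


Coverage = covered / total * 100
Coverage = 1133 / 1568 * 100
Coverage = 72.26%

72.26%


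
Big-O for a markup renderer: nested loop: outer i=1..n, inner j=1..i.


Reasoning: triangle: n(n+1)/2 ~ n^2/2
Complexity: O(n^2)

O(n^2)


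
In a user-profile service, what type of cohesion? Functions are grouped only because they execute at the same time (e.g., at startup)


Reasoning: Related by timing only
Type: Temporal cohesion

Temporal cohesion


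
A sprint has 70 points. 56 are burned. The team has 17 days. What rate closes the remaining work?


Formula: Required rate = Remaining points / Days left
Remaining = 70 - 56 = 14 points
Required rate = 14 / 17 = 0.82 points/day

0.82 points/day


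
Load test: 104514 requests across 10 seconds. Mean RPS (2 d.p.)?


Formula: throughput = requests / seconds
throughput = 104514 / 10
throughput = 10451.4 requests/second

10451.4 requests/second


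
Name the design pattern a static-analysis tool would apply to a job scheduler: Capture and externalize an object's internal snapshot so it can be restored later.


This matches the Memento pattern

Memento


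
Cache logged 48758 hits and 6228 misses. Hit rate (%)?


Formula: hit rate = hits / (hits + misses) * 100
hit rate = 48758 / (48758 + 6228) * 100
hit rate = 48758 / 54986 * 100
hit rate = 88.67%

88.67%


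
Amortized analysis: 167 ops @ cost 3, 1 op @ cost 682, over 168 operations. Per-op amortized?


Formula: Amortized cost = Total cost / Operations
Total cost = (167 * 3) + (1 * 682)
Total cost = 501 + 682 = 1183
Amortized = 1183 / 168 = 7.0417

7.0417


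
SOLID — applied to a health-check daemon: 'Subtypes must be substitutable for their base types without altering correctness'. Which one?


This describes the Liskov Substitution Principle (LSP)

Liskov Substitution Principle (LSP)


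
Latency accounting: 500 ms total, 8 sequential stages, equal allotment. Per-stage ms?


Formula: per_stage = total_budget / stages
per_stage = 500 / 8
per_stage = 62.5 ms

62.5 ms


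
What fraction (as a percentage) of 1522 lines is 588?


Coverage = covered / total * 100
Coverage = 588 / 1522 * 100
Coverage = 38.63%

38.63%


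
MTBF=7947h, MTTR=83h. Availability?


Availability = MTBF / (MTBF + MTTR)
Availability = 7947 / (7947 + 83)
Availability = 7947 / 8030
Availability = 98.9664%

98.9664%


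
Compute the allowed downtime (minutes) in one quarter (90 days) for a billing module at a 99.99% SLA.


Formula: allowed downtime = period * (100 - SLA) / 100
Period (quarter (90 days)) = 129600 minutes
Unavailability fraction = (100 - 99.99) / 100
Allowed downtime = 129600 * (100 - 99.99) / 100
Allowed downtime = 12.96 minutes

12.96 minutes


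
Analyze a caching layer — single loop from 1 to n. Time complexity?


Reasoning: one pass through n items
Complexity: O(n)

O(n)


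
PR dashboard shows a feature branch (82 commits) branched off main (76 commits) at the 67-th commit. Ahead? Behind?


Common ancestor: commit #67
feature commits after divergence: 82 - 67 = 15
main commits after divergence: 76 - 67 = 9
feature is 15 commits ahead of main
main is 9 commits ahead of feature

feature ahead: 15, main ahead: 9


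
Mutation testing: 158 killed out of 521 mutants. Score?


Mutation score = killed / total * 100
Mutation score = 158 / 521 * 100
Mutation score = 30.33%

30.33%


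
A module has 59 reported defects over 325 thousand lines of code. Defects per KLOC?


Defect density = defects / KLOC
Defect density = 59 / 325
Defect density = 0.182 defects/KLOC

0.182 defects/KLOC


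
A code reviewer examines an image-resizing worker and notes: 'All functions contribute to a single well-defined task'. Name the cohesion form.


Reasoning: Best: single purpose
Type: Functional cohesion

Functional cohesion


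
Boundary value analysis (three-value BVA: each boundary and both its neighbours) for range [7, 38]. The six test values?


Range: [7, 38]
Boundaries: just below min, min, min+1, max-1, max, just above max
Values: [6, 7, 8, 37, 38, 39]

[6, 7, 8, 37, 38, 39]


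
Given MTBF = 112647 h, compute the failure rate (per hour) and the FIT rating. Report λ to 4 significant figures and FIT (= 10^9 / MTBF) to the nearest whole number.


Formula: λ = 1 / MTBF; FIT = λ × 1e9 = 1e9 / MTBF
λ = 1 / 112647 ≈ 8.877e-06 failures/hour
FIT = 1e9 / 112647 ≈ 8877 failures per 1e9 hours (nearest whole number)

λ = 8.877e-06 /h, FIT = 8877


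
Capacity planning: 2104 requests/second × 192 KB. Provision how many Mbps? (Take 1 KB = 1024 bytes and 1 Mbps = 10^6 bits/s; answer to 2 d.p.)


Formula: Mbps = payload_bytes * RPS * 8 / 1e6
Payload per request = 192 KB = 192 * 1024 = 196608 bytes
Total bytes/sec = 196608 * 2104 = 413663232
Total bits/sec = 413663232 * 8 = 3309305856
Mbps = 3309305856 / 1e6 = 3309.31

3309.31 Mbps


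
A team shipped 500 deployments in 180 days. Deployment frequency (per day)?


Formula: deployments per day = releases / days
= 500 / 180
= 2.778 deploys/day
(equivalently, 19.44 deploys/week)

2.778 deploys/day


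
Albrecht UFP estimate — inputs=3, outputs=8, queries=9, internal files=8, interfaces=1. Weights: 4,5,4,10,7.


UFP = EI*4 + EO*5 + EQ*4 + ILF*10 + EIF*7
UFP = 3*4 + 8*5 + 9*4 + 8*10 + 1*7
UFP = 12 + 40 + 36 + 80 + 7
UFP = 175

175


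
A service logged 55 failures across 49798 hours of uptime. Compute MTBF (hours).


Formula: MTBF = Total operating time / Number of failures
MTBF = 49798 / 55
MTBF = 905.42 hours

905.42 hours


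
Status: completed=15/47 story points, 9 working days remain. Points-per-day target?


Formula: Required rate = Remaining points / Days left
Remaining = 47 - 15 = 32 points
Required rate = 32 / 9 = 3.56 points/day

3.56 points/day


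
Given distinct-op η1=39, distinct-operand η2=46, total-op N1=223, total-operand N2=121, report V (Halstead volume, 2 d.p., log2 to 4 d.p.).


Formula: V = N * log2(η), where N = N1 + N2 and η = η1 + η2
η = 39 + 46 = 85
N = 223 + 121 = 344
log2(85) ≈ 6.4094
V = 344 * 6.4094 = 2204.83

2204.83


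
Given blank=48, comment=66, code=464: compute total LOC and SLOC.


Total LOC = blank + comment + code
Total LOC = 48 + 66 + 464 = 578
SLOC (source only) = code = 464

Total LOC: 578, SLOC: 464


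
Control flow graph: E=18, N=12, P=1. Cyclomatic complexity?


Formula: V(G) = E - N + 2P
V(G) = 18 - 12 + 2*1
V(G) = 6 + 2
V(G) = 8

8


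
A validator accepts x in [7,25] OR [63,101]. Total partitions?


Valid ranges: [7,25] and [63,101]
Class 1: x < 7 — invalid
Class 2: 7 ≤ x ≤ 25 — valid
Class 3: 25 < x < 63 — invalid (gap between ranges)
Class 4: 63 ≤ x ≤ 101 — valid
Class 5: x > 101 — invalid
Total equivalence classes: 5

5 equivalence classes


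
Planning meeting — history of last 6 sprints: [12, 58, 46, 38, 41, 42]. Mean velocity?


Formula: Avg velocity = Total points / Number of sprints
Points: [12, 58, 46, 38, 41, 42]
Sum = 12 + 58 + 46 + 38 + 41 + 42 = 237
Avg velocity = 237 / 6 = 39.5 points/sprint

39.5 points/sprint


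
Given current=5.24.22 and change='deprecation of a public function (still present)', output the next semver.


Current: 5.24.22
Change category: 'deprecation of a public function (still present)' → minor bump
SemVer rule: minor bump → increment MINOR, reset PATCH to 0 (MAJOR unchanged)
New: 5.25.0

5.25.0


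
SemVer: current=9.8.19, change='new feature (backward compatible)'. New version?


Current: 9.8.19
Change category: 'new feature (backward compatible)' → minor bump
SemVer rule: minor bump → increment MINOR, reset PATCH to 0 (MAJOR unchanged)
New: 9.9.0

9.9.0


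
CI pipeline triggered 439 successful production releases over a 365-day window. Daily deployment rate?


Formula: deployments per day = releases / days
= 439 / 365
= 1.203 deploys/day
(equivalently, 8.42 deploys/week)

1.203 deploys/day


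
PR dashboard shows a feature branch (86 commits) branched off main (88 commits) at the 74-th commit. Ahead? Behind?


Common ancestor: commit #74
feature commits after divergence: 86 - 74 = 12
main commits after divergence: 88 - 74 = 14
feature is 12 commits ahead of main
main is 14 commits ahead of feature

feature ahead: 12, main ahead: 14


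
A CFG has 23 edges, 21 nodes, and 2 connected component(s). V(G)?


Formula: V(G) = E - N + 2P
V(G) = 23 - 21 + 2*2
V(G) = 2 + 4
V(G) = 6

6


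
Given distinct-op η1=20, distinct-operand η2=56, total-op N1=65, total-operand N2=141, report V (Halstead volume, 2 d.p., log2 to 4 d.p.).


Formula: V = N * log2(η), where N = N1 + N2 and η = η1 + η2
η = 20 + 56 = 76
N = 65 + 141 = 206
log2(76) ≈ 6.2479
V = 206 * 6.2479 = 1287.07

1287.07


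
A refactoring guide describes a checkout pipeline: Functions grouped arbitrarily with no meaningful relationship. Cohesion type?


Reasoning: Worst: random grouping
Type: Coincidental cohesion

Coincidental cohesion


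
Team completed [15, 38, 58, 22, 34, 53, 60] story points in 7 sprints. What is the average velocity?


Formula: Avg velocity = Total points / Number of sprints
Points: [15, 38, 58, 22, 34, 53, 60]
Sum = 15 + 38 + 58 + 22 + 34 + 53 + 60 = 280
Avg velocity = 280 / 7 = 40.0 points/sprint

40.0 points/sprint


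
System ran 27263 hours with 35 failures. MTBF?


Formula: MTBF = Total operating time / Number of failures
MTBF = 27263 / 35
MTBF = 778.94 hours

778.94 hours


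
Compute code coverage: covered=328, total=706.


Coverage = covered / total * 100
Coverage = 328 / 706 * 100
Coverage = 46.46%

46.46%


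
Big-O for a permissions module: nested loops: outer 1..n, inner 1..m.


Reasoning: product of independent bounds
Complexity: O(n*m)

O(n*m)


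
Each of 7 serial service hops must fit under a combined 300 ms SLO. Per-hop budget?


Formula: per_stage = total_budget / stages
per_stage = 300 / 7
per_stage = 42.86 ms

42.86 ms


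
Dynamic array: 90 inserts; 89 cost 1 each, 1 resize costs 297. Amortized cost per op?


Formula: Amortized cost = Total cost / Operations
Total cost = (89 * 1) + (1 * 297)
Total cost = 89 + 297 = 386
Amortized = 386 / 90 = 4.2889

4.2889


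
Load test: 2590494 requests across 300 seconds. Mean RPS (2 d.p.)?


Formula: throughput = requests / seconds
throughput = 2590494 / 300
throughput = 8634.98 requests/second

8634.98 requests/second


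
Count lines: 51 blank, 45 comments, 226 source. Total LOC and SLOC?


Total LOC = blank + comment + code
Total LOC = 51 + 45 + 226 = 322
SLOC (source only) = code = 226

Total LOC: 322, SLOC: 226


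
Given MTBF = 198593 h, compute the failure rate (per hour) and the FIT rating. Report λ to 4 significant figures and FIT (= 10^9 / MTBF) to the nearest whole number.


Formula: λ = 1 / MTBF; FIT = λ × 1e9 = 1e9 / MTBF
λ = 1 / 198593 ≈ 5.035e-06 failures/hour
FIT = 1e9 / 198593 ≈ 5035 failures per 1e9 hours (nearest whole number)

λ = 5.035e-06 /h, FIT = 5035


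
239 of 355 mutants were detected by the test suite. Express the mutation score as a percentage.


Mutation score = killed / total * 100
Mutation score = 239 / 355 * 100
Mutation score = 67.32%

67.32%


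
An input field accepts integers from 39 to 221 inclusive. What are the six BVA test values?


Range: [39, 221]
Boundaries: just below min, min, min+1, max-1, max, just above max
Values: [38, 39, 40, 220, 221, 222]

[38, 39, 40, 220, 221, 222]


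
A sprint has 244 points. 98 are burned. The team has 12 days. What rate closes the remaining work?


Formula: Required rate = Remaining points / Days left
Remaining = 244 - 98 = 146 points
Required rate = 146 / 12 = 12.17 points/day

12.17 points/day


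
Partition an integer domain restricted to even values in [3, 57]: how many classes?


Constraint: even integers in [3, 57]
Class 1: x < 3 — out-of-range invalid
Class 2: x in [3,57] but odd — wrong type invalid
Class 3: x in [3,57] and even — valid
Class 4: x > 57 — out-of-range invalid
Total equivalence classes: 4

4 equivalence classes


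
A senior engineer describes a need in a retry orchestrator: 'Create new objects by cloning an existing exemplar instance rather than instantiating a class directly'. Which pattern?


This matches the Prototype pattern

Prototype


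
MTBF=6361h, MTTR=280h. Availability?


Availability = MTBF / (MTBF + MTTR)
Availability = 6361 / (6361 + 280)
Availability = 6361 / 6641
Availability = 95.7838%

95.7838%


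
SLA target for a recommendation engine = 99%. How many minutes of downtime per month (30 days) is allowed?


Formula: allowed downtime = period * (100 - SLA) / 100
Period (month (30 days)) = 43200 minutes
Unavailability fraction = (100 - 99.0) / 100
Allowed downtime = 43200 * (100 - 99.0) / 100
Allowed downtime = 432.0 minutes

432.0 minutes


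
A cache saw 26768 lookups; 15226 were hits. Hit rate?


Formula: hit rate = hits / (hits + misses) * 100
hit rate = 15226 / (15226 + 11542) * 100
hit rate = 15226 / 26768 * 100
hit rate = 56.88%

56.88%


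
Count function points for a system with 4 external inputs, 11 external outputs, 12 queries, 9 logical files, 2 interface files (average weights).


UFP = EI*4 + EO*5 + EQ*4 + ILF*10 + EIF*7
UFP = 4*4 + 11*5 + 12*4 + 9*10 + 2*7
UFP = 16 + 55 + 48 + 90 + 14
UFP = 223

223


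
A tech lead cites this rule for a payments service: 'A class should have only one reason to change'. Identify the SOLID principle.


This describes the Single Responsibility Principle (SRP)

Single Responsibility Principle (SRP)


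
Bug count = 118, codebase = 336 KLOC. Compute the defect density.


Defect density = defects / KLOC
Defect density = 118 / 336
Defect density = 0.351 defects/KLOC

0.351 defects/KLOC


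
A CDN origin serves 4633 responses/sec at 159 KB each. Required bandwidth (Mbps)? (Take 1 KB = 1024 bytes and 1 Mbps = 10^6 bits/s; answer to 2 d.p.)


Formula: Mbps = payload_bytes * RPS * 8 / 1e6
Payload per request = 159 KB = 159 * 1024 = 162816 bytes
Total bytes/sec = 162816 * 4633 = 754326528
Total bits/sec = 754326528 * 8 = 6034612224
Mbps = 6034612224 / 1e6 = 6034.61

6034.61 Mbps


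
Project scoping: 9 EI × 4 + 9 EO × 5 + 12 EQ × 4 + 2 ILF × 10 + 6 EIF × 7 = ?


UFP = EI*4 + EO*5 + EQ*4 + ILF*10 + EIF*7
UFP = 9*4 + 9*5 + 12*4 + 2*10 + 6*7
UFP = 36 + 45 + 48 + 20 + 42
UFP = 191

191


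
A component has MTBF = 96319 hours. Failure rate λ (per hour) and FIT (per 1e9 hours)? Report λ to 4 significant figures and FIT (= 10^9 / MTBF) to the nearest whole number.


Formula: λ = 1 / MTBF; FIT = λ × 1e9 = 1e9 / MTBF
λ = 1 / 96319 ≈ 1.038e-05 failures/hour
FIT = 1e9 / 96319 ≈ 10382 failures per 1e9 hours (nearest whole number)

λ = 1.038e-05 /h, FIT = 10382


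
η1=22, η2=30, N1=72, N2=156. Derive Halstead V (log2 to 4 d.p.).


Formula: V = N * log2(η), where N = N1 + N2 and η = η1 + η2
η = 22 + 30 = 52
N = 72 + 156 = 228
log2(52) ≈ 5.7004
V = 228 * 5.7004 = 1299.69

1299.69


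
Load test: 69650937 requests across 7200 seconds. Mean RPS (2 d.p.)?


Formula: throughput = requests / seconds
throughput = 69650937 / 7200
throughput = 9673.74 requests/second

9673.74 requests/second


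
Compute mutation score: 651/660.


Mutation score = killed / total * 100
Mutation score = 651 / 660 * 100
Mutation score = 98.64%

98.64%


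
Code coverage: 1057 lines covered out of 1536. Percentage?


Coverage = covered / total * 100
Coverage = 1057 / 1536 * 100
Coverage = 68.82%

68.82%


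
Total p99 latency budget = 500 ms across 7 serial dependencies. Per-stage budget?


Formula: per_stage = total_budget / stages
per_stage = 500 / 7
per_stage = 71.43 ms

71.43 ms


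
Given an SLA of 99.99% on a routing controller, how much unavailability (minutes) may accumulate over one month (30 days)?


Formula: allowed downtime = period * (100 - SLA) / 100
Period (month (30 days)) = 43200 minutes
Unavailability fraction = (100 - 99.99) / 100
Allowed downtime = 43200 * (100 - 99.99) / 100
Allowed downtime = 4.32 minutes

4.32 minutes


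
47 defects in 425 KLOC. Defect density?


Defect density = defects / KLOC
Defect density = 47 / 425
Defect density = 0.111 defects/KLOC

0.111 defects/KLOC


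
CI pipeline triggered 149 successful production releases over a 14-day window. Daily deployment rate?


Formula: deployments per day = releases / days
= 149 / 14
= 10.643 deploys/day
(equivalently, 74.5 deploys/week)

10.643 deploys/day


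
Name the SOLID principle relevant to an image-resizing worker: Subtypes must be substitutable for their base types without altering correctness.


This describes the Liskov Substitution Principle (LSP)

Liskov Substitution Principle (LSP)


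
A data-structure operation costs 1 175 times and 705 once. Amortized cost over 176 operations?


Formula: Amortized cost = Total cost / Operations
Total cost = (175 * 1) + (1 * 705)
Total cost = 175 + 705 = 880
Amortized = 880 / 176 = 5.0

5.0


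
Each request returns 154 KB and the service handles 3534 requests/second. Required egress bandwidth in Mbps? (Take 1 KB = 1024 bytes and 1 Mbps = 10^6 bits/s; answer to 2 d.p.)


Formula: Mbps = payload_bytes * RPS * 8 / 1e6
Payload per request = 154 KB = 154 * 1024 = 157696 bytes
Total bytes/sec = 157696 * 3534 = 557297664
Total bits/sec = 557297664 * 8 = 4458381312
Mbps = 4458381312 / 1e6 = 4458.38

4458.38 Mbps


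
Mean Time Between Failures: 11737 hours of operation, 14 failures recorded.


Formula: MTBF = Total operating time / Number of failures
MTBF = 11737 / 14
MTBF = 838.36 hours

838.36 hours


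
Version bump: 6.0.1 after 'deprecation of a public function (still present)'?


Current: 6.0.1
Change category: 'deprecation of a public function (still present)' → minor bump
SemVer rule: minor bump → increment MINOR, reset PATCH to 0 (MAJOR unchanged)
New: 6.1.0

6.1.0


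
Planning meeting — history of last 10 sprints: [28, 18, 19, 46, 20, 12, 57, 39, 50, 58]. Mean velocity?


Formula: Avg velocity = Total points / Number of sprints
Points: [28, 18, 19, 46, 20, 12, 57, 39, 50, 58]
Sum = 28 + 18 + 19 + 46 + 20 + 12 + 57 + 39 + 50 + 58 = 347
Avg velocity = 347 / 10 = 34.7 points/sprint

34.7 points/sprint


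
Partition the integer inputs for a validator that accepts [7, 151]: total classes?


Valid range: [7, 151]
Class 1: x < 7 — invalid
Class 2: 7 ≤ x ≤ 151 — valid
Class 3: x > 151 — invalid
Total equivalence classes: 3

3 equivalence classes


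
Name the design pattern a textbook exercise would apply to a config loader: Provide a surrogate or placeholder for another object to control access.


This matches the Proxy pattern

Proxy


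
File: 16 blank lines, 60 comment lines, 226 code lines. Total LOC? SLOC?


Total LOC = blank + comment + code
Total LOC = 16 + 60 + 226 = 302
SLOC (source only) = code = 226

Total LOC: 302, SLOC: 226


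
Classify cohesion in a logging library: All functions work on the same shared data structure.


Reasoning: Functions share data
Type: Communicational cohesion

Communicational cohesion


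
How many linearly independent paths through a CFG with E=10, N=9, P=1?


Formula: V(G) = E - N + 2P
V(G) = 10 - 9 + 2*1
V(G) = 1 + 2
V(G) = 3

3


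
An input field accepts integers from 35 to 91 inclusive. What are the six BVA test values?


Range: [35, 91]
Boundaries: just below min, min, min+1, max-1, max, just above max
Values: [34, 35, 36, 90, 91, 92]

[34, 35, 36, 90, 91, 92]


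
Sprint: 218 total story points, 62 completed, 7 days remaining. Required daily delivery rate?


Formula: Required rate = Remaining points / Days left
Remaining = 218 - 62 = 156 points
Required rate = 156 / 7 = 22.29 points/day

22.29 points/day


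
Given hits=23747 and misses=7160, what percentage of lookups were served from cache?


Formula: hit rate = hits / (hits + misses) * 100
hit rate = 23747 / (23747 + 7160) * 100
hit rate = 23747 / 30907 * 100
hit rate = 76.83%

76.83%


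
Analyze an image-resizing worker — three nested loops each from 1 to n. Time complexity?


Reasoning: three levels of nesting over n
Complexity: O(n^3)

O(n^3)


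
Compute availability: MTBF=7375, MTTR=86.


Availability = MTBF / (MTBF + MTTR)
Availability = 7375 / (7375 + 86)
Availability = 7375 / 7461
Availability = 98.8473%

98.8473%


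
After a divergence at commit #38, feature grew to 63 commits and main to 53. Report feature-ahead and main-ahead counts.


Common ancestor: commit #38
feature commits after divergence: 63 - 38 = 25
main commits after divergence: 53 - 38 = 15
feature is 25 commits ahead of main
main is 15 commits ahead of feature

feature ahead: 25, main ahead: 15


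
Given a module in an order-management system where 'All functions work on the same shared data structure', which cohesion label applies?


Reasoning: Functions share data
Type: Communicational cohesion

Communicational cohesion


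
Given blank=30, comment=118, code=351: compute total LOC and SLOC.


Total LOC = blank + comment + code
Total LOC = 30 + 118 + 351 = 499
SLOC (source only) = code = 351

Total LOC: 499, SLOC: 351


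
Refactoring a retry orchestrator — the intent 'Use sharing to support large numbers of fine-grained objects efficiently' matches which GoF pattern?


This matches the Flyweight pattern

Flyweight


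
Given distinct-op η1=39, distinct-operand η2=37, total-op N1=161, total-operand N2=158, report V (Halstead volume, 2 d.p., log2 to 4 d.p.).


Formula: V = N * log2(η), where N = N1 + N2 and η = η1 + η2
η = 39 + 37 = 76
N = 161 + 158 = 319
log2(76) ≈ 6.2479
V = 319 * 6.2479 = 1993.08

1993.08


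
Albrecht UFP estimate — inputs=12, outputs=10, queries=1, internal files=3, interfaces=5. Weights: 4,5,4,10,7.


UFP = EI*4 + EO*5 + EQ*4 + ILF*10 + EIF*7
UFP = 12*4 + 10*5 + 1*4 + 3*10 + 5*7
UFP = 48 + 50 + 4 + 30 + 35
UFP = 167

167


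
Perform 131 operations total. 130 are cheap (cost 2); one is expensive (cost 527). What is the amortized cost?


Formula: Amortized cost = Total cost / Operations
Total cost = (130 * 2) + (1 * 527)
Total cost = 260 + 527 = 787
Amortized = 787 / 131 = 6.0076

6.0076


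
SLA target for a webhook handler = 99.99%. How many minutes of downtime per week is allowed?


Formula: allowed downtime = period * (100 - SLA) / 100
Period (week) = 10080 minutes
Unavailability fraction = (100 - 99.99) / 100
Allowed downtime = 10080 * (100 - 99.99) / 100
Allowed downtime = 1.008 minutes

1.008 minutes


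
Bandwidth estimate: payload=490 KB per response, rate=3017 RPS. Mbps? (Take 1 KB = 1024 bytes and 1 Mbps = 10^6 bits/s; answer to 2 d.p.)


Formula: Mbps = payload_bytes * RPS * 8 / 1e6
Payload per request = 490 KB = 490 * 1024 = 501760 bytes
Total bytes/sec = 501760 * 3017 = 1513809920
Total bits/sec = 1513809920 * 8 = 12110479360
Mbps = 12110479360 / 1e6 = 12110.48

12110.48 Mbps


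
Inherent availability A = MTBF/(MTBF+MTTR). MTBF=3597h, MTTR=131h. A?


Availability = MTBF / (MTBF + MTTR)
Availability = 3597 / (3597 + 131)
Availability = 3597 / 3728
Availability = 96.4861%

96.4861%


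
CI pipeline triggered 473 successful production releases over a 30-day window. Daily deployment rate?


Formula: deployments per day = releases / days
= 473 / 30
= 15.767 deploys/day
(equivalently, 110.37 deploys/week)

15.767 deploys/day


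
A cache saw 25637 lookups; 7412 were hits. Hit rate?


Formula: hit rate = hits / (hits + misses) * 100
hit rate = 7412 / (7412 + 18225) * 100
hit rate = 7412 / 25637 * 100
hit rate = 28.91%

28.91%


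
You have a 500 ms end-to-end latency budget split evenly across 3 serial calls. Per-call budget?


Formula: per_stage = total_budget / stages
per_stage = 500 / 3
per_stage = 166.67 ms

166.67 ms


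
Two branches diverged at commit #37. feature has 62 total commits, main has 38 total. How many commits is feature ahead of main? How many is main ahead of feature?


Common ancestor: commit #37
feature commits after divergence: 62 - 37 = 25
main commits after divergence: 38 - 37 = 1
feature is 25 commits ahead of main
main is 1 commits ahead of feature

feature ahead: 25, main ahead: 1


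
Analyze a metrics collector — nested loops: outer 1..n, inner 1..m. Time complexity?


Reasoning: product of independent bounds
Complexity: O(n*m)

O(n*m)


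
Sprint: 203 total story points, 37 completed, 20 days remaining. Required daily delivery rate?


Formula: Required rate = Remaining points / Days left
Remaining = 203 - 37 = 166 points
Required rate = 166 / 20 = 8.3 points/day

8.3 points/day


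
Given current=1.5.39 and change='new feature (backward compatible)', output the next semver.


Current: 1.5.39
Change category: 'new feature (backward compatible)' → minor bump
SemVer rule: minor bump → increment MINOR, reset PATCH to 0 (MAJOR unchanged)
New: 1.6.0

1.6.0


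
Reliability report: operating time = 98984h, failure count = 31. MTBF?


Formula: MTBF = Total operating time / Number of failures
MTBF = 98984 / 31
MTBF = 3193.03 hours

3193.03 hours


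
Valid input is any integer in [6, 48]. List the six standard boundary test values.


Range: [6, 48]
Boundaries: just below min, min, min+1, max-1, max, just above max
Values: [5, 6, 7, 47, 48, 49]

[5, 6, 7, 47, 48, 49]


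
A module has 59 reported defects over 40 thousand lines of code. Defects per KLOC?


Defect density = defects / KLOC
Defect density = 59 / 40
Defect density = 1.475 defects/KLOC

1.475 defects/KLOC


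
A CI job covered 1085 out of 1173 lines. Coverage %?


Coverage = covered / total * 100
Coverage = 1085 / 1173 * 100
Coverage = 92.5%

92.5%


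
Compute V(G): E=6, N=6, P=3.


Formula: V(G) = E - N + 2P
V(G) = 6 - 6 + 2*3
V(G) = 0 + 6
V(G) = 6

6


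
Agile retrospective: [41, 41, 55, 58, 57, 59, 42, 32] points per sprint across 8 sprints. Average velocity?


Formula: Avg velocity = Total points / Number of sprints
Points: [41, 41, 55, 58, 57, 59, 42, 32]
Sum = 41 + 41 + 55 + 58 + 57 + 59 + 42 + 32 = 385
Avg velocity = 385 / 8 = 48.13 points/sprint

48.13 points/sprint


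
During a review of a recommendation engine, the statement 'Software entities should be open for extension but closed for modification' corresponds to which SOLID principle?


This describes the Open/Closed Principle (OCP)

Open/Closed Principle (OCP)
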